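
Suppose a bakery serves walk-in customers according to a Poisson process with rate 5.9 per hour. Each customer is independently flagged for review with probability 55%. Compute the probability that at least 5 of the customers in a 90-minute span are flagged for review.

Thinning: the customers that are flagged for review themselves form a Poisson process with rate 0.55 × 5.9 = 3.245 per hour.
Over the interval, μ = 3.245 × 1.5 = 4.8675 (a 90-minute span = 1.5 hours).
P(N ≥ 5) = 1 − P(N ≤ 4) ≈ 0.5360.

0.5360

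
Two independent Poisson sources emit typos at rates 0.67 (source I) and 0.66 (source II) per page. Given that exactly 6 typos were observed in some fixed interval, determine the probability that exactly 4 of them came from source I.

0.2379

Given the total, each event is independently from source I with probability p = λ_I/(λ_I+λ_II) = 0.67/1.33 ≈ 0.5038.
So K ~ Binomial(6, 0.67/1.33): P(K = 4) = C(6,4) · (0.67/1.33)^4 · (0.66/1.33)^2 ≈ 0.2379.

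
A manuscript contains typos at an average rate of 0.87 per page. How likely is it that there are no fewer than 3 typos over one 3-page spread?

0.4841

Over the interval, μ = 0.87 × 3 = 2.61 (a 3-page spread = 3 pages).
P(N ≥ 3) = 1 − P(N ≤ 2) = 1 − Σ_{j=0}^{2} e^(−μ) μ^j/j! ≈ 0.4841.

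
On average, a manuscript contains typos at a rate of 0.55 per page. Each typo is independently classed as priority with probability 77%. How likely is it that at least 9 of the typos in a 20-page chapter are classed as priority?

Thinning: the typos that are classed as priority themselves form a Poisson process with rate 0.77 × 0.55 = 0.4235 per page.
Over the interval, μ = 0.4235 × 20 = 8.47 (a 20-page chapter = 20 pages).
P(N ≥ 9) = 1 − P(N ≤ 8) ≈ 0.4728.

0.4728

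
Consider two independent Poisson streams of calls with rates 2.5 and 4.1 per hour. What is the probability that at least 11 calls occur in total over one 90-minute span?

0.4045

Independent Poisson processes superpose: combined rate λ = 2.5 + 4.1 = 6.6 per hour.
Over the interval, μ = 6.6 × 1.5 = 9.9 (a 90-minute span = 1.5 hours).
P(N ≥ 11) = 1 − P(N ≤ 10) ≈ 0.4045.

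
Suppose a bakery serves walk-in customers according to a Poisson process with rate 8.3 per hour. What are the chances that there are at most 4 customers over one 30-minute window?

0.5996

Over the interval, μ = 8.3 × 0.5 = 4.15 (a 30-minute window = 0.5 hours).
P(N ≤ 4) = Σ_{j=0}^{4} e^(−μ) μ^j/j! ≈ 0.5996.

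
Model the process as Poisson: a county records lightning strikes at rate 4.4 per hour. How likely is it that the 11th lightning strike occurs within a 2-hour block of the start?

0.2706

Over the interval, μ = 4.4 × 2 = 8.8 (a 2-hour block = 2 hours).
The 11th arrival falls in the interval iff at least 11 events occur there: P(S_11 ≤ t) = P(N ≥ 11) = 1 − P(N ≤ 10) ≈ 0.2706.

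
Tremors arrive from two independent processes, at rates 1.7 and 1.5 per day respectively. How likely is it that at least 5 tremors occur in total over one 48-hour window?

Independent Poisson processes superpose: combined rate λ = 1.7 + 1.5 = 3.2 per day.
Over the interval, μ = 3.2 × 2 = 6.4 (a 48-hour window = 2 days).
P(N ≥ 5) = 1 − P(N ≤ 4) ≈ 0.7649.

0.7649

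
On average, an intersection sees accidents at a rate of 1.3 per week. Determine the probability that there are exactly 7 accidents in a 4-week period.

0.1125

Over the interval, μ = 1.3 × 4 = 5.2 (a 4-week period = 4 weeks).
P(N = 7) = e^(−μ) μ^7/7! = e^(−5.2) · 5.2^7/5040 ≈ 0.1125.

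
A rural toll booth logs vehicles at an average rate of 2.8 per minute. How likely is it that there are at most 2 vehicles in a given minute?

With mean μ = 2.8 per minute,
P(N ≤ 2) = Σ_{j=0}^{2} e^(−μ) μ^j/j! ≈ 0.4695.

0.4695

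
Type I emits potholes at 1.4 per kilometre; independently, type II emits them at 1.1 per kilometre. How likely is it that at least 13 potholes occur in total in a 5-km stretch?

Independent Poisson processes superpose: combined rate λ = 1.4 + 1.1 = 2.5 per kilometre.
Over the interval, μ = 2.5 × 5 = 12.5 (a 5-km stretch = 5 kilometres).
P(N ≥ 13) = 1 − P(N ≤ 12) ≈ 0.4810.

0.4810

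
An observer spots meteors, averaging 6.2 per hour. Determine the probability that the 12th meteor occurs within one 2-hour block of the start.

Over the interval, μ = 6.2 × 2 = 12.4 (a 2-hour block = 2 hours).
The 12th arrival falls in the interval iff at least 12 events occur there: P(S_12 ≤ t) = P(N ≥ 12) = 1 − P(N ≤ 11) ≈ 0.5833.

0.5833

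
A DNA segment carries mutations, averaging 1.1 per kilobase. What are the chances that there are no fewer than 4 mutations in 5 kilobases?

Over the interval, μ = 1.1 × 5 = 5.5 (5 kilobases).
P(N ≥ 4) = 1 − P(N ≤ 3) = 1 − Σ_{j=0}^{3} e^(−μ) μ^j/j! ≈ 0.7983.

0.7983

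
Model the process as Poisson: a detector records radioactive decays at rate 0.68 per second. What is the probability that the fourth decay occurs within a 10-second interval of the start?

Over the interval, μ = 0.68 × 10 = 6.8 (a 10-second interval = 10 seconds).
The fourth arrival falls in the interval iff at least 4 events occur there: P(S_4 ≤ t) = P(N ≥ 4) = 1 − P(N ≤ 3) ≈ 0.9072.

0.9072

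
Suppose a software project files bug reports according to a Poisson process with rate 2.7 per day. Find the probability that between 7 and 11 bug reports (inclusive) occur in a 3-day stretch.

Over the interval, μ = 2.7 × 3 = 8.1 (a 3-day stretch = 3 days).
P(7 ≤ N ≤ 11) = Σ_{j=7}^{11} e^(−8.1) · 8.1^j/j! ≈ 0.5794.

0.5794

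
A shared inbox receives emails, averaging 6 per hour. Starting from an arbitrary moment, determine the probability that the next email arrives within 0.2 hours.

0.6988

Inter-arrival times are exponential with rate λ = 6 per hour.
P(T ≤ 0.2) = 1 − e^(−λt) = 1 − e^(−6 × 0.2) = 1 − e^(−1.2) ≈ 0.6988.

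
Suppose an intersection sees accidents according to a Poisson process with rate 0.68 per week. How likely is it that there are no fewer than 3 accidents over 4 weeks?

Over the interval, μ = 0.68 × 4 = 2.72 (4 weeks).
P(N ≥ 3) = 1 − P(N ≤ 2) = 1 − Σ_{j=0}^{2} e^(−μ) μ^j/j! ≈ 0.5113.

0.5113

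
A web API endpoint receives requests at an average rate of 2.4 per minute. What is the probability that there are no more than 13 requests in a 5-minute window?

0.6815

Over the interval, μ = 2.4 × 5 = 12 (a 5-minute window = 5 minutes).
P(N ≤ 13) = Σ_{j=0}^{13} e^(−μ) μ^j/j! ≈ 0.6815.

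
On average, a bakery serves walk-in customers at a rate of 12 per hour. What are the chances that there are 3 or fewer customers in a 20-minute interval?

Over the interval, μ = 12 × 1/3 = 4 (a 20-minute interval = 1/3 hours).
P(N ≤ 3) = Σ_{j=0}^{3} e^(−μ) μ^j/j! ≈ 0.4335.

0.4335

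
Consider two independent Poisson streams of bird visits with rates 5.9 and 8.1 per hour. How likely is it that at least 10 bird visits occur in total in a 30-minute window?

Independent Poisson processes superpose: combined rate λ = 5.9 + 8.1 = 14 per hour.
Over the interval, μ = 14 × 0.5 = 7 (a 30-minute window = 0.5 hours).
P(N ≥ 10) = 1 − P(N ≤ 9) ≈ 0.1695.

0.1695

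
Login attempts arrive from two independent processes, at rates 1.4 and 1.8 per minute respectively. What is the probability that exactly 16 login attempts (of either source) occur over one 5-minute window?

0.0992

Independent Poisson processes superpose: combined rate λ = 1.4 + 1.8 = 3.2 per minute.
Over the interval, μ = 3.2 × 5 = 16 (a 5-minute window = 5 minutes).
P(N = 16) = e^(−16) · 16^16/16! ≈ 0.0992.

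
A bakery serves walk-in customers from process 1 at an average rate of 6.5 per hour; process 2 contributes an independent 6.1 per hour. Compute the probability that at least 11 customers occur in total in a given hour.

0.7124

Independent Poisson processes superpose: combined rate λ = 6.5 + 6.1 = 12.6 per hour.
So μ = 12.6.
P(N ≥ 11) = 1 − P(N ≤ 10) ≈ 0.7124.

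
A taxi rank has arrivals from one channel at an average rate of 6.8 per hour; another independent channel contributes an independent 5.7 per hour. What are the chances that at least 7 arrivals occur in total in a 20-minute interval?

Independent Poisson processes superpose: combined rate λ = 6.8 + 5.7 = 12.5 per hour.
Over the interval, μ = 12.5 × 1/3 ≈ 4.16667 (a 20-minute interval = 1/3 hours).
P(N ≥ 7) = 1 − P(N ≤ 6) ≈ 0.1288.

0.1288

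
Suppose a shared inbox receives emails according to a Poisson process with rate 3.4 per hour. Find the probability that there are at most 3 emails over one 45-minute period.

0.7468

Over the interval, μ = 3.4 × 0.75 = 2.55 (a 45-minute period = 0.75 hours).
P(N ≤ 3) = Σ_{j=0}^{3} e^(−μ) μ^j/j! ≈ 0.7468.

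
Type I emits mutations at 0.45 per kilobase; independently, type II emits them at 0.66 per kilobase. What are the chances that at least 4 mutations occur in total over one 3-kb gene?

Independent Poisson processes superpose: combined rate λ = 0.45 + 0.66 = 1.11 per kilobase.
Over the interval, μ = 1.11 × 3 = 3.33 (a 3-kb gene = 3 kilobases).
P(N ≥ 4) = 1 − P(N ≤ 3) ≈ 0.4263.

0.4263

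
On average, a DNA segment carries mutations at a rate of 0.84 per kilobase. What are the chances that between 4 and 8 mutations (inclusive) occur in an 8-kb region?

Over the interval, μ = 0.84 × 8 = 6.72 (an 8-kb region = 8 kilobases).
P(4 ≤ N ≤ 8) = Σ_{j=4}^{8} e^(−6.72) · 6.72^j/j! ≈ 0.6672.

0.6672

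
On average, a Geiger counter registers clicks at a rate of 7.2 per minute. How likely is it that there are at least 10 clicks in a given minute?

0.1904

With mean μ = 7.2 per minute,
P(N ≥ 10) = 1 − P(N ≤ 9) = 1 − Σ_{j=0}^{9} e^(−μ) μ^j/j! ≈ 0.1904.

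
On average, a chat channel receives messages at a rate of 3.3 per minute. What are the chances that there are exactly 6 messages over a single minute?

With mean μ = 3.3 per minute,
P(N = 6) = e^(−μ) μ^6/6! = e^(−3.3) · 3.3^6/720 ≈ 0.0662.

0.0662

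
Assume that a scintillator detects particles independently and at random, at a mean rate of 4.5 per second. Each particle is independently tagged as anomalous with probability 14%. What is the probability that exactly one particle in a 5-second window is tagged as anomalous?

Thinning: the particles that are tagged as anomalous themselves form a Poisson process with rate 0.14 × 4.5 = 0.63 per second.
Over the interval, μ = 0.63 × 5 = 3.15 (a 5-second window = 5 seconds).
P(N = 1) = e^(−3.15) · 3.15^1/1! ≈ 0.1350.

0.1350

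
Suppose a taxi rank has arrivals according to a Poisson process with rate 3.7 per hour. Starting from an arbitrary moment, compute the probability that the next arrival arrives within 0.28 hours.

Inter-arrival times are exponential with rate λ = 3.7 per hour.
P(T ≤ 0.28) = 1 − e^(−λt) = 1 − e^(−3.7 × 0.28) = 1 − e^(−1.036) ≈ 0.6451.

0.6451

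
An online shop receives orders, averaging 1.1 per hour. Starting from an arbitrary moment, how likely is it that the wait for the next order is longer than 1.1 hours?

0.2982

The wait for the next event is exponential with rate λ = 1.1 per hour.
P(T > 1.1) = e^(−λt) = e^(−1.1 × 1.1) = e^(−1.21) ≈ 0.2982.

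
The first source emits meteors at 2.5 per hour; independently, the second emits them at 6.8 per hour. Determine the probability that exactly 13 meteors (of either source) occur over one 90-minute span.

0.1064

Independent Poisson processes superpose: combined rate λ = 2.5 + 6.8 = 9.3 per hour.
Over the interval, μ = 9.3 × 1.5 = 13.95 (a 90-minute span = 1.5 hours).
P(N = 13) = e^(−13.95) · 13.95^13/13! ≈ 0.1064.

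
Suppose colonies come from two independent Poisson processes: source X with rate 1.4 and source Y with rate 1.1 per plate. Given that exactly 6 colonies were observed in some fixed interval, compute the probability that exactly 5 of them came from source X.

Given the total, each event is independently from source X with probability p = λ_X/(λ_X+λ_Y) = 1.4/2.5 = 0.5600.
So K ~ Binomial(6, 1.4/2.5): P(K = 5) = C(6,5) · (1.4/2.5)^5 · (1.1/2.5)^1 ≈ 0.1454.

0.1454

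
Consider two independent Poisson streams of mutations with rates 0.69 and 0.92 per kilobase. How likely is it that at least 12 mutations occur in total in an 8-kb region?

Independent Poisson processes superpose: combined rate λ = 0.69 + 0.92 = 1.61 per kilobase.
Over the interval, μ = 1.61 × 8 = 12.88 (an 8-kb region = 8 kilobases).
P(N ≥ 12) = 1 − P(N ≤ 11) ≈ 0.6345.

0.6345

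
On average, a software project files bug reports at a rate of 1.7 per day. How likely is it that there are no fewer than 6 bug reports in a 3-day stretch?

Over the interval, μ = 1.7 × 3 = 5.1 (a 3-day stretch = 3 days).
P(N ≥ 6) = 1 − P(N ≤ 5) = 1 − Σ_{j=0}^{5} e^(−μ) μ^j/j! ≈ 0.4016.

0.4016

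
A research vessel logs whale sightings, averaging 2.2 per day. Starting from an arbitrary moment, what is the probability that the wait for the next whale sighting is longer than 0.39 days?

The wait for the next event is exponential with rate λ = 2.2 per day.
P(T > 0.39) = e^(−λt) = e^(−2.2 × 0.39) = e^(−0.858) ≈ 0.4240.

0.4240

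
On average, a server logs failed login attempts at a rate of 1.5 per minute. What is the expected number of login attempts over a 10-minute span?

E[N] = λt = 1.5 × 10 = 15 (a 10-minute span = 10 minutes).

15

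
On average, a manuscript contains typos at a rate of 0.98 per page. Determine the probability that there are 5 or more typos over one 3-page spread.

Over the interval, μ = 0.98 × 3 = 2.94 (a 3-page spread = 3 pages).
P(N ≥ 5) = 1 − P(N ≤ 4) = 1 − Σ_{j=0}^{4} e^(−μ) μ^j/j! ≈ 0.1748.

0.1748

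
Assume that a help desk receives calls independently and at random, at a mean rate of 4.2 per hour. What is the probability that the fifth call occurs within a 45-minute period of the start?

Over the interval, μ = 4.2 × 0.75 = 3.15 (a 45-minute period = 0.75 hours).
The fifth arrival falls in the interval iff at least 5 events occur there: P(S_5 ≤ t) = P(N ≥ 5) = 1 − P(N ≤ 4) ≈ 0.2105.

0.2105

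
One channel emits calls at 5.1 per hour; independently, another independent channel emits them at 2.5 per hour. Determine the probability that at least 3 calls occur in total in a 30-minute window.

Independent Poisson processes superpose: combined rate λ = 5.1 + 2.5 = 7.6 per hour.
Over the interval, μ = 7.6 × 0.5 = 3.8 (a 30-minute window = 0.5 hours).
P(N ≥ 3) = 1 − P(N ≤ 2) ≈ 0.7311.

0.7311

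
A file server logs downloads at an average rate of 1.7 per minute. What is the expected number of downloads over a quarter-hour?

25.5

E[N] = λt = 1.7 × 15 = 25.5 (a quarter-hour = 15 minutes).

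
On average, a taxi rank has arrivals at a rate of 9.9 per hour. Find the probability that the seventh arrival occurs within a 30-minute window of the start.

0.2305

Over the interval, μ = 9.9 × 0.5 = 4.95 (a 30-minute window = 0.5 hours).
The seventh arrival falls in the interval iff at least 7 events occur there: P(S_7 ≤ t) = P(N ≥ 7) = 1 − P(N ≤ 6) ≈ 0.2305.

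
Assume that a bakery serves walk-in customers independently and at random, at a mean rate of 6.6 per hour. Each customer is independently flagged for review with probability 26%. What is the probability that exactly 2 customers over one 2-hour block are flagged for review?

Thinning: the customers that are flagged for review themselves form a Poisson process with rate 0.26 × 6.6 = 1.716 per hour.
Over the interval, μ = 1.716 × 2 = 3.432 (a 2-hour block = 2 hours).
P(N = 2) = e^(−3.432) · 3.432^2/2! ≈ 0.1904.

0.1904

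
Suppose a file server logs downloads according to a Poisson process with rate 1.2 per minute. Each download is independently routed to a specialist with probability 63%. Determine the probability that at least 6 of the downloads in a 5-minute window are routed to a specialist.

Thinning: the downloads that are routed to a specialist themselves form a Poisson process with rate 0.63 × 1.2 = 0.756 per minute.
Over the interval, μ = 0.756 × 5 = 3.78 (a 5-minute window = 5 minutes).
P(N ≥ 6) = 1 − P(N ≤ 5) ≈ 0.1815.

0.1815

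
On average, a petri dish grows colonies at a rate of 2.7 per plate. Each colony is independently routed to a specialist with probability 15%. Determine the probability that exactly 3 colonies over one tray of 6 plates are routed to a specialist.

Thinning: the colonies that are routed to a specialist themselves form a Poisson process with rate 0.15 × 2.7 = 0.405 per plate.
Over the interval, μ = 0.405 × 6 = 2.43 (a tray of 6 plates = 6 plates).
P(N = 3) = e^(−2.43) · 2.43^3/3! ≈ 0.2105.

0.2105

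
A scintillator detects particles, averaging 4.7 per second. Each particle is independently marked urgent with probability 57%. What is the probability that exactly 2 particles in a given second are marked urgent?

Thinning: the particles that are marked urgent themselves form a Poisson process with rate 0.57 × 4.7 = 2.679 per second.
So μ = 2.679.
P(N = 2) = e^(−2.679) · 2.679^2/2! ≈ 0.2463.

0.2463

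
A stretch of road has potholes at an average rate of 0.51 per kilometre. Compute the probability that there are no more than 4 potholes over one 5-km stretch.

0.8844

Over the interval, μ = 0.51 × 5 = 2.55 (a 5-km stretch = 5 kilometres).
P(N ≤ 4) = Σ_{j=0}^{4} e^(−μ) μ^j/j! ≈ 0.8844.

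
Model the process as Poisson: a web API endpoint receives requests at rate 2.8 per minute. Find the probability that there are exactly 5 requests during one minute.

0.0872

With mean μ = 2.8 per minute,
P(N = 5) = e^(−μ) μ^5/5! = e^(−2.8) · 2.8^5/120 ≈ 0.0872.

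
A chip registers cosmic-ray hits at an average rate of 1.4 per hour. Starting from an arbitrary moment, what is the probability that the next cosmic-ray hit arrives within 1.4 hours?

0.8591

Inter-arrival times are exponential with rate λ = 1.4 per hour.
P(T ≤ 1.4) = 1 − e^(−λt) = 1 − e^(−1.4 × 1.4) = 1 − e^(−1.96) ≈ 0.8591.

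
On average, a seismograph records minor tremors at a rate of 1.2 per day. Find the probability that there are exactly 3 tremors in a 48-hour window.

Over the interval, μ = 1.2 × 2 = 2.4 (a 48-hour window = 2 days).
P(N = 3) = e^(−μ) μ^3/3! = e^(−2.4) · 2.4^3/6 ≈ 0.2090.

0.2090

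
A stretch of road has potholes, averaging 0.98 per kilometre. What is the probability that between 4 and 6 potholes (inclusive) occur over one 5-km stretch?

Over the interval, μ = 0.98 × 5 = 4.9 (a 5-km stretch = 5 kilometres).
P(4 ≤ N ≤ 6) = Σ_{j=4}^{6} e^(−4.9) · 4.9^j/j! ≈ 0.4973.

0.4973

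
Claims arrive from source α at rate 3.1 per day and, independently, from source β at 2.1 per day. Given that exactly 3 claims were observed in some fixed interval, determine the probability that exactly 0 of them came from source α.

Given the total, each event is independently from source α with probability p = λ_α/(λ_α+λ_β) = 3.1/5.2 ≈ 0.5962.
So K ~ Binomial(3, 3.1/5.2): P(K = 0) = C(3,0) · (3.1/5.2)^0 · (2.1/5.2)^3 ≈ 0.0659.

0.0659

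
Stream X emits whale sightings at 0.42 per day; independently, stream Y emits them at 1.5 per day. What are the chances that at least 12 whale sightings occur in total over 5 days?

0.2588

Independent Poisson processes superpose: combined rate λ = 0.42 + 1.5 = 1.92 per day.
Over the interval, μ = 1.92 × 5 = 9.6 (5 days).
P(N ≥ 12) = 1 − P(N ≤ 11) ≈ 0.2588.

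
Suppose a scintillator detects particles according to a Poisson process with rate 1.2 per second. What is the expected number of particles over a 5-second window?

6

E[N] = λt = 1.2 × 5 = 6 (a 5-second window = 5 seconds).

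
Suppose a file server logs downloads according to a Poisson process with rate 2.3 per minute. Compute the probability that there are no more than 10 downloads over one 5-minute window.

0.4017

Over the interval, μ = 2.3 × 5 = 11.5 (a 5-minute window = 5 minutes).
P(N ≤ 10) = Σ_{j=0}^{10} e^(−μ) μ^j/j! ≈ 0.4017.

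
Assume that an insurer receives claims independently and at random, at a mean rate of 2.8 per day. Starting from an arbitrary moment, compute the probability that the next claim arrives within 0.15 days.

Inter-arrival times are exponential with rate λ = 2.8 per day.
P(T ≤ 0.15) = 1 − e^(−λt) = 1 − e^(−2.8 × 0.15) = 1 − e^(−0.42) ≈ 0.3430.

0.3430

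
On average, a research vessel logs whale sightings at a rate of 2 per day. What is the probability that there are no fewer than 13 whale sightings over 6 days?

Over the interval, μ = 2 × 6 = 12 (6 days).
P(N ≥ 13) = 1 − P(N ≤ 12) = 1 − Σ_{j=0}^{12} e^(−μ) μ^j/j! ≈ 0.4240.

0.4240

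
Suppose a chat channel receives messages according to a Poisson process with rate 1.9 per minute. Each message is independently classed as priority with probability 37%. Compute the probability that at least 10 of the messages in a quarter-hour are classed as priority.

Thinning: the messages that are classed as priority themselves form a Poisson process with rate 0.37 × 1.9 = 0.703 per minute.
Over the interval, μ = 0.703 × 15 = 10.545 (a quarter-hour = 15 minutes).
P(N ≥ 10) = 1 − P(N ≤ 9) ≈ 0.6081.

0.6081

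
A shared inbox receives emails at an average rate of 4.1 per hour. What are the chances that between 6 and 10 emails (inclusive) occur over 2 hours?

Over the interval, μ = 4.1 × 2 = 8.2 (2 hours).
P(6 ≤ N ≤ 10) = Σ_{j=6}^{10} e^(−8.2) · 8.2^j/j! ≈ 0.6220.

0.6220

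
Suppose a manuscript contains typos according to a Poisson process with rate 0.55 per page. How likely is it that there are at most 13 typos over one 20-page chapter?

Over the interval, μ = 0.55 × 20 = 11 (a 20-page chapter = 20 pages).
P(N ≤ 13) = Σ_{j=0}^{13} e^(−μ) μ^j/j! ≈ 0.7813.

0.7813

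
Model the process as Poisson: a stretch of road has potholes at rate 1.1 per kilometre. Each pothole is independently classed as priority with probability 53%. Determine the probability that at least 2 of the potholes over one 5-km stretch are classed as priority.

Thinning: the potholes that are classed as priority themselves form a Poisson process with rate 0.53 × 1.1 = 0.583 per kilometre.
Over the interval, μ = 0.583 × 5 = 2.915 (a 5-km stretch = 5 kilometres).
P(N ≥ 2) = 1 − P(N ≤ 1) ≈ 0.7878.

0.7878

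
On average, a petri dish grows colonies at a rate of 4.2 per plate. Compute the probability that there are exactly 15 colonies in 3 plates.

0.0826

Over the interval, μ = 4.2 × 3 = 12.6 (3 plates).
P(N = 15) = e^(−μ) μ^15/15! = e^(−12.6) · 12.6^15/1307674368000 ≈ 0.0826.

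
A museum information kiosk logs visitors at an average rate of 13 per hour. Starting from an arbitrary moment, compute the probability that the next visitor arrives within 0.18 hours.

Inter-arrival times are exponential with rate λ = 13 per hour.
P(T ≤ 0.18) = 1 − e^(−λt) = 1 − e^(−13 × 0.18) = 1 − e^(−2.34) ≈ 0.9037.

0.9037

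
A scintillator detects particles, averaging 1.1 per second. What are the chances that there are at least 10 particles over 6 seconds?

0.1314

Over the interval, μ = 1.1 × 6 = 6.6 (6 seconds).
P(N ≥ 10) = 1 − P(N ≤ 9) = 1 − Σ_{j=0}^{9} e^(−μ) μ^j/j! ≈ 0.1314.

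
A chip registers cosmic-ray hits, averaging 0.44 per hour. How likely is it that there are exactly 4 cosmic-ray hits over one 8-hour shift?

Over the interval, μ = 0.44 × 8 = 3.52 (an 8-hour shift = 8 hours).
P(N = 4) = e^(−μ) μ^4/4! = e^(−3.52) · 3.52^4/24 ≈ 0.1893.

0.1893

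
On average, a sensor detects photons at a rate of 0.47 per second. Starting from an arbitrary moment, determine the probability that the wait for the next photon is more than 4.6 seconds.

0.1151

The wait for the next event is exponential with rate λ = 0.47 per second.
P(T > 4.6) = e^(−λt) = e^(−0.47 × 4.6) = e^(−2.162) ≈ 0.1151.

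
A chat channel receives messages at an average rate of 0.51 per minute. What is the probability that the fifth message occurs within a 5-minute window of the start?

Over the interval, μ = 0.51 × 5 = 2.55 (a 5-minute window = 5 minutes).
The fifth arrival falls in the interval iff at least 5 events occur there: P(S_5 ≤ t) = P(N ≥ 5) = 1 − P(N ≤ 4) ≈ 0.1156.

0.1156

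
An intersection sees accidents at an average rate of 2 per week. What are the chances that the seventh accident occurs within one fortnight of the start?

Over the interval, μ = 2 × 2 = 4 (a fortnight = 2 weeks).
The seventh arrival falls in the interval iff at least 7 events occur there: P(S_7 ≤ t) = P(N ≥ 7) = 1 − P(N ≤ 6) ≈ 0.1107.

0.1107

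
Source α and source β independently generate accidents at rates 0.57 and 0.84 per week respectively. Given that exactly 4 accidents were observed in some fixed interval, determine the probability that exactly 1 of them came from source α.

Given the total, each event is independently from source α with probability p = λ_α/(λ_α+λ_β) = 0.57/1.41 ≈ 0.4043.
So K ~ Binomial(4, 0.57/1.41): P(K = 1) = C(4,1) · (0.57/1.41)^1 · (0.84/1.41)^3 ≈ 0.3419.

0.3419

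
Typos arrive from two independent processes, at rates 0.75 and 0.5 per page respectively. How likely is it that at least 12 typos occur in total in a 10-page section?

0.5942

Independent Poisson processes superpose: combined rate λ = 0.75 + 0.5 = 1.25 per page.
Over the interval, μ = 1.25 × 10 = 12.5 (a 10-page section = 10 pages).
P(N ≥ 12) = 1 − P(N ≤ 11) ≈ 0.5942.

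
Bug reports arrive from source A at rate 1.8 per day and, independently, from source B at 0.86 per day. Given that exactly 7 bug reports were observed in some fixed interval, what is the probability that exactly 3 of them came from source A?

Given the total, each event is independently from source A with probability p = λ_A/(λ_A+λ_B) = 1.8/2.66 ≈ 0.6767.
So K ~ Binomial(7, 1.8/2.66): P(K = 3) = C(7,3) · (1.8/2.66)^3 · (0.86/2.66)^4 ≈ 0.1185.

0.1185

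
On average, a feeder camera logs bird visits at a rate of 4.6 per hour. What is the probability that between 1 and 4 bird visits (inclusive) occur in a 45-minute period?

0.7031

Over the interval, μ = 4.6 × 0.75 = 3.45 (a 45-minute period = 0.75 hours).
P(1 ≤ N ≤ 4) = Σ_{j=1}^{4} e^(−3.45) · 3.45^j/j! ≈ 0.7031.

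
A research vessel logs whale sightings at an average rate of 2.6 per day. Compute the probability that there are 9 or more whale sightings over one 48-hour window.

Over the interval, μ = 2.6 × 2 = 5.2 (a 48-hour window = 2 days).
P(N ≥ 9) = 1 − P(N ≤ 8) = 1 − Σ_{j=0}^{8} e^(−μ) μ^j/j! ≈ 0.0819.

0.0819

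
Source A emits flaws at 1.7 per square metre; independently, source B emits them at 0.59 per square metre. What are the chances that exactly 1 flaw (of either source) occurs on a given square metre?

0.2319

Independent Poisson processes superpose: combined rate λ = 1.7 + 0.59 = 2.29 per square metre.
So μ = 2.29.
P(N = 1) = e^(−2.29) · 2.29^1/1! ≈ 0.2319.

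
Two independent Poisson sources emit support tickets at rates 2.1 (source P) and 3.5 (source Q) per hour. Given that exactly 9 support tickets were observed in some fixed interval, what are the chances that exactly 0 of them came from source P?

0.0146

Given the total, each event is independently from source P with probability p = λ_P/(λ_P+λ_Q) = 2.1/5.6 = 0.3750.
So K ~ Binomial(9, 2.1/5.6): P(K = 0) = C(9,0) · (2.1/5.6)^0 · (3.5/5.6)^9 ≈ 0.0146.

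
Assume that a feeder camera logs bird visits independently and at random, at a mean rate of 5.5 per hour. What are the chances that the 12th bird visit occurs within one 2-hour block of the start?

0.4207

Over the interval, μ = 5.5 × 2 = 11 (a 2-hour block = 2 hours).
The 12th arrival falls in the interval iff at least 12 events occur there: P(S_12 ≤ t) = P(N ≥ 12) = 1 − P(N ≤ 11) ≈ 0.4207.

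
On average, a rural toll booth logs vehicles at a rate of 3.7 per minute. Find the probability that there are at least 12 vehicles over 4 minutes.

Over the interval, μ = 3.7 × 4 = 14.8 (4 minutes).
P(N ≥ 12) = 1 − P(N ≤ 11) = 1 − Σ_{j=0}^{11} e^(−μ) μ^j/j! ≈ 0.8016.

0.8016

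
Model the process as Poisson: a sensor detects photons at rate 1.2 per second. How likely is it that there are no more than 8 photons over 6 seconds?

Over the interval, μ = 1.2 × 6 = 7.2 (6 seconds).
P(N ≤ 8) = Σ_{j=0}^{8} e^(−μ) μ^j/j! ≈ 0.7027.

0.7027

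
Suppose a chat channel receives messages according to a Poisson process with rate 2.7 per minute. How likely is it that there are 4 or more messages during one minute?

0.2859

With mean μ = 2.7 per minute,
P(N ≥ 4) = 1 − P(N ≤ 3) = 1 − Σ_{j=0}^{3} e^(−μ) μ^j/j! ≈ 0.2859.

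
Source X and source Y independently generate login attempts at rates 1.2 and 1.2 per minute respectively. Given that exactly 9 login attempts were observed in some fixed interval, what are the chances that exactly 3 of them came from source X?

Given the total, each event is independently from source X with probability p = λ_X/(λ_X+λ_Y) = 1.2/2.4 = 0.5000.
So K ~ Binomial(9, 1.2/2.4): P(K = 3) = C(9,3) · (1.2/2.4)^3 · (1.2/2.4)^6 ≈ 0.1641.

0.1641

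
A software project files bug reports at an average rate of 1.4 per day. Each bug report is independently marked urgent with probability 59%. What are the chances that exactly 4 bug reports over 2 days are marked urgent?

Thinning: the bug reports that are marked urgent themselves form a Poisson process with rate 0.59 × 1.4 = 0.826 per day.
Over the interval, μ = 0.826 × 2 = 1.652 (2 days).
P(N = 4) = e^(−1.652) · 1.652^4/4! ≈ 0.0595.

0.0595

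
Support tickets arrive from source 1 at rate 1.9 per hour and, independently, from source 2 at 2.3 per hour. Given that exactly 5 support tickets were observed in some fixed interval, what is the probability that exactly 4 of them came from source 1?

0.1147

Given the total, each event is independently from source 1 with probability p = λ_1/(λ_1+λ_2) = 1.9/4.2 ≈ 0.4524.
So K ~ Binomial(5, 1.9/4.2): P(K = 4) = C(5,4) · (1.9/4.2)^4 · (2.3/4.2)^1 ≈ 0.1147.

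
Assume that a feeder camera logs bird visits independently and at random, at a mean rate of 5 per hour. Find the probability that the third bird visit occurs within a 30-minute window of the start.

0.4562

Over the interval, μ = 5 × 0.5 = 2.5 (a 30-minute window = 0.5 hours).
The third arrival falls in the interval iff at least 3 events occur there: P(S_3 ≤ t) = P(N ≥ 3) = 1 − P(N ≤ 2) ≈ 0.4562.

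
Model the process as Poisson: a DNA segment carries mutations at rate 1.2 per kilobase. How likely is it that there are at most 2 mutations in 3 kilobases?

0.3027

Over the interval, μ = 1.2 × 3 = 3.6 (3 kilobases).
P(N ≤ 2) = Σ_{j=0}^{2} e^(−μ) μ^j/j! ≈ 0.3027.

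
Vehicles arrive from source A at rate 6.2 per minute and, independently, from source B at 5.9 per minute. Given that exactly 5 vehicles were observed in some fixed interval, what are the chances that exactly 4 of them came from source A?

Given the total, each event is independently from source A with probability p = λ_A/(λ_A+λ_B) = 6.2/12.1 ≈ 0.5124.
So K ~ Binomial(5, 6.2/12.1): P(K = 4) = C(5,4) · (6.2/12.1)^4 · (5.9/12.1)^1 ≈ 0.1681.

0.1681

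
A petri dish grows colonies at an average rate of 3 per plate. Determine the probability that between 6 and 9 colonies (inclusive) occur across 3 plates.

0.4717

Over the interval, μ = 3 × 3 = 9 (3 plates).
P(6 ≤ N ≤ 9) = Σ_{j=6}^{9} e^(−9) · 9^j/j! ≈ 0.4717.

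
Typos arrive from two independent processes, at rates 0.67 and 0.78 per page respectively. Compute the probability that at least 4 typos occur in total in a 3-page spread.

0.6318

Independent Poisson processes superpose: combined rate λ = 0.67 + 0.78 = 1.45 per page.
Over the interval, μ = 1.45 × 3 = 4.35 (a 3-page spread = 3 pages).
P(N ≥ 4) = 1 − P(N ≤ 3) ≈ 0.6318.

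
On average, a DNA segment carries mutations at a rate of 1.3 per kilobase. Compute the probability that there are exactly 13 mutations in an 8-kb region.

Over the interval, μ = 1.3 × 8 = 10.4 (an 8-kb region = 8 kilobases).
P(N = 13) = e^(−μ) μ^13/13! = e^(−10.4) · 10.4^13/6227020800 ≈ 0.0814.

0.0814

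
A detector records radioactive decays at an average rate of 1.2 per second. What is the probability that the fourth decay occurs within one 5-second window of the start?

Over the interval, μ = 1.2 × 5 = 6 (a 5-second window = 5 seconds).
The fourth arrival falls in the interval iff at least 4 events occur there: P(S_4 ≤ t) = P(N ≥ 4) = 1 − P(N ≤ 3) ≈ 0.8488.

0.8488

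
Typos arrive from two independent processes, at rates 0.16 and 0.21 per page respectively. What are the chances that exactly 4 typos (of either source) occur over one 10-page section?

0.1931

Independent Poisson processes superpose: combined rate λ = 0.16 + 0.21 = 0.37 per page.
Over the interval, μ = 0.37 × 10 = 3.7 (a 10-page section = 10 pages).
P(N = 4) = e^(−3.7) · 3.7^4/4! ≈ 0.1931.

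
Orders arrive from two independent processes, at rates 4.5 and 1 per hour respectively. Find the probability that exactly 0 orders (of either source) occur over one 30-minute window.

0.0639

Independent Poisson processes superpose: combined rate λ = 4.5 + 1 = 5.5 per hour.
Over the interval, μ = 5.5 × 0.5 = 2.75 (a 30-minute window = 0.5 hours).
P(N = 0) = e^(−2.75) · 2.75^0/0! ≈ 0.0639.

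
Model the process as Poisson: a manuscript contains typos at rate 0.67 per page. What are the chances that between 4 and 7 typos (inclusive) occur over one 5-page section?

Over the interval, μ = 0.67 × 5 = 3.35 (a 5-page section = 5 pages).
P(4 ≤ N ≤ 7) = Σ_{j=4}^{7} e^(−3.35) · 3.35^j/j! ≈ 0.4093.

0.4093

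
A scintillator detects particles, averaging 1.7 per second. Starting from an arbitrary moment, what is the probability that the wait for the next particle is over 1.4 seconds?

The wait for the next event is exponential with rate λ = 1.7 per second.
P(T > 1.4) = e^(−λt) = e^(−1.7 × 1.4) = e^(−2.38) ≈ 0.0926.

0.0926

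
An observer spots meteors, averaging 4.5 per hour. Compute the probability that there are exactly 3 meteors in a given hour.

With mean μ = 4.5 per hour,
P(N = 3) = e^(−μ) μ^3/3! = e^(−4.5) · 4.5^3/6 ≈ 0.1687.

0.1687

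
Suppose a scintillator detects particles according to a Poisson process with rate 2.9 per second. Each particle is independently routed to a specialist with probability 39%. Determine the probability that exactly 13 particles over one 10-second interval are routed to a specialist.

Thinning: the particles that are routed to a specialist themselves form a Poisson process with rate 0.39 × 2.9 = 1.131 per second.
Over the interval, μ = 1.131 × 10 = 11.31 (a 10-second interval = 10 seconds).
P(N = 13) = e^(−11.31) · 11.31^13/13! ≈ 0.0975.

0.0975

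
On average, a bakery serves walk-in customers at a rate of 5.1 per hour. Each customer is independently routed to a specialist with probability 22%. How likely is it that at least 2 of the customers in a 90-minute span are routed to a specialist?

Thinning: the customers that are routed to a specialist themselves form a Poisson process with rate 0.22 × 5.1 = 1.122 per hour.
Over the interval, μ = 1.122 × 1.5 = 1.683 (a 90-minute span = 1.5 hours).
P(N ≥ 2) = 1 − P(N ≤ 1) ≈ 0.5015.

0.5015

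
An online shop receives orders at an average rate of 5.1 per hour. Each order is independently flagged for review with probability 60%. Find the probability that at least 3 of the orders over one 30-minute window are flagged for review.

Thinning: the orders that are flagged for review themselves form a Poisson process with rate 0.6 × 5.1 = 3.06 per hour.
Over the interval, μ = 3.06 × 0.5 = 1.53 (a 30-minute window = 0.5 hours).
P(N ≥ 3) = 1 − P(N ≤ 2) ≈ 0.1987.

0.1987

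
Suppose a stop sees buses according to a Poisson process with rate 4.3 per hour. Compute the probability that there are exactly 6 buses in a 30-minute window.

0.0160

Over the interval, μ = 4.3 × 0.5 = 2.15 (a 30-minute window = 0.5 hours).
P(N = 6) = e^(−μ) μ^6/6! = e^(−2.15) · 2.15^6/720 ≈ 0.0160.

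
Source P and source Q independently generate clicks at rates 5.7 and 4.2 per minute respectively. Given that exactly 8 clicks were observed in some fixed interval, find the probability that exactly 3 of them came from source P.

Given the total, each event is independently from source P with probability p = λ_P/(λ_P+λ_Q) = 5.7/9.9 ≈ 0.5758.
So K ~ Binomial(8, 5.7/9.9): P(K = 3) = C(8,3) · (5.7/9.9)^3 · (4.2/9.9)^5 ≈ 0.1469.

0.1469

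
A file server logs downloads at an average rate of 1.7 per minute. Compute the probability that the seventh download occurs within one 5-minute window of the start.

0.7438

Over the interval, μ = 1.7 × 5 = 8.5 (a 5-minute window = 5 minutes).
The seventh arrival falls in the interval iff at least 7 events occur there: P(S_7 ≤ t) = P(N ≥ 7) = 1 − P(N ≤ 6) ≈ 0.7438.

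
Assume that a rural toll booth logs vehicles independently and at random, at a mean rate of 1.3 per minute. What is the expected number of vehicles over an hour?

78

E[N] = λt = 1.3 × 60 = 78 (an hour = 60 minutes).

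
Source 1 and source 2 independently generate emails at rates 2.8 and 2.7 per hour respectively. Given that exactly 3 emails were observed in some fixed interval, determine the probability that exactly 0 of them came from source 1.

Given the total, each event is independently from source 1 with probability p = λ_1/(λ_1+λ_2) = 2.8/5.5 ≈ 0.5091.
So K ~ Binomial(3, 2.8/5.5): P(K = 0) = C(3,0) · (2.8/5.5)^0 · (2.7/5.5)^3 ≈ 0.1183.

0.1183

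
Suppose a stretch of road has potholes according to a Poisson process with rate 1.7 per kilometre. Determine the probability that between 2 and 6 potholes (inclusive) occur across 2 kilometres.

0.7953

Over the interval, μ = 1.7 × 2 = 3.4 (2 kilometres).
P(2 ≤ N ≤ 6) = Σ_{j=2}^{6} e^(−3.4) · 3.4^j/j! ≈ 0.7953.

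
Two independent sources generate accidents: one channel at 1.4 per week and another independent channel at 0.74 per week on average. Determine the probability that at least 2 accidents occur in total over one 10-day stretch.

Independent Poisson processes superpose: combined rate λ = 1.4 + 0.74 = 2.14 per week.
Over the interval, μ = 2.14 × 10/7 ≈ 3.05714 (a 10-day stretch = 10/7 weeks).
P(N ≥ 2) = 1 − P(N ≤ 1) ≈ 0.8092.

0.8092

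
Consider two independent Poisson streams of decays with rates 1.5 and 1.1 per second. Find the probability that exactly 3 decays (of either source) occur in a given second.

Independent Poisson processes superpose: combined rate λ = 1.5 + 1.1 = 2.6 per second.
So μ = 2.6.
P(N = 3) = e^(−2.6) · 2.6^3/3! ≈ 0.2176.

0.2176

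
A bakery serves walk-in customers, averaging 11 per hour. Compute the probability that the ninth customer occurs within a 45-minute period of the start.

0.4423

Over the interval, μ = 11 × 0.75 = 8.25 (a 45-minute period = 0.75 hours).
The ninth arrival falls in the interval iff at least 9 events occur there: P(S_9 ≤ t) = P(N ≥ 9) = 1 − P(N ≤ 8) ≈ 0.4423.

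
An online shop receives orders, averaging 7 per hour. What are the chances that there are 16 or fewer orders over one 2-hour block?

Over the interval, μ = 7 × 2 = 14 (a 2-hour block = 2 hours).
P(N ≤ 16) = Σ_{j=0}^{16} e^(−μ) μ^j/j! ≈ 0.7559.

0.7559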